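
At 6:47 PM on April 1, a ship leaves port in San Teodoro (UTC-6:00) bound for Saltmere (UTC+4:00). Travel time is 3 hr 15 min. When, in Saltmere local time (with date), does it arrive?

Convert departure to UTC: 6:47 PM + 6:00 = 12:47 AM UTC on Apr 2.
Add 3 hours 15 minutes travel time → 4:02 AM UTC.
Saltmere is UTC+4:00, so local arrival = 4:02 AM + 4:00 = 8:02 AM on Apr 2.

8:02 AM on April 2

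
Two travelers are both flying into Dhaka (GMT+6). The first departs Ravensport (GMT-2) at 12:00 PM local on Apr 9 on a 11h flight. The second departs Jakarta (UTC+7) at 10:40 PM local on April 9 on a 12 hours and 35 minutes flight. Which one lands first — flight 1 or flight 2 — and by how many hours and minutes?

Flight 1 in UTC: 12:00 PM + 2:00 = 2:00 PM on Apr 9.
+11 hours → arrive 1:00 AM UTC on Apr 10.
Flight 2 in UTC: 10:40 PM − 7:00 = 3:40 PM on Apr 9.
+12 hours and 35 minutes → arrive 4:15 AM UTC on Apr 10.
Flight 1 lands earlier by 3 hours 15 minutes.

the first, by 3 hours 15 minutes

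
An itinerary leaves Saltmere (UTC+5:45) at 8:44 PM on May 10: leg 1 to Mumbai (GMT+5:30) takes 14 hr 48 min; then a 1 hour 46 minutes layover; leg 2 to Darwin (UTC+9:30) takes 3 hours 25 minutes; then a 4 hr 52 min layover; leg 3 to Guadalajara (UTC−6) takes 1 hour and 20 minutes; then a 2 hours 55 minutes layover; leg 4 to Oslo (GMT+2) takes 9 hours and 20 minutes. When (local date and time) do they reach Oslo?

Convert departure to UTC: 8:44 PM − 5:45 = 2:59 PM UTC on May 10.
Add 14 hours and 48 minutes leg 1 → 5:47 AM UTC (May 11).
Add 1 hour 46 minutes layover in Mumbai → 7:33 AM UTC.
Add 3 hours 25 minutes leg 2 → 10:58 AM UTC.
Add 4 hours 52 minutes layover in Darwin → 3:50 PM UTC.
Add 1 hour and 20 minutes leg 3 → 5:10 PM UTC.
Add 2 hours and 55 minutes layover in Guadalajara → 8:05 PM UTC.
Add 9 hours and 20 minutes leg 4 → 5:25 AM UTC (May 12).
Oslo is UTC+2:00, so local arrival = 5:25 AM + 2:00 = 7:25 AM on May 12.

7:25 AM on May 12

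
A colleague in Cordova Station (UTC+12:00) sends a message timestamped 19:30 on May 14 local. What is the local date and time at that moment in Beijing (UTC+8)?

15:30 on May 14

In UTC: 19:30 − 12:00 = 07:30 on May 14.
Beijing is UTC+8:00: 07:30 + 8:00 = 15:30 on May 14.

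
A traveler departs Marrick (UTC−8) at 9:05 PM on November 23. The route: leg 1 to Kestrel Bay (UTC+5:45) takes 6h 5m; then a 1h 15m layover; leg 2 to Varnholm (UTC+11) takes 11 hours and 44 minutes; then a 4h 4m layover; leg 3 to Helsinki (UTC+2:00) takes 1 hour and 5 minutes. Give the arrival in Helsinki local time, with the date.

7:18 AM on Nov 25

Convert departure to UTC: 9:05 PM + 8:00 = 5:05 AM UTC on Nov 24.
Add 6 hours and 5 minutes leg 1 → 11:10 AM UTC.
Add 1 hour and 15 minutes layover in Kestrel Bay → 12:25 PM UTC.
Add 11 hours 44 minutes leg 2 → 12:09 AM UTC (Nov 25).
Add 4 hours and 4 minutes layover in Varnholm → 4:13 AM UTC.
Add 1 hour and 5 minutes leg 3 → 5:18 AM UTC.
Helsinki is UTC+2:00, so local arrival = 5:18 AM + 2:00 = 7:18 AM on Nov 25.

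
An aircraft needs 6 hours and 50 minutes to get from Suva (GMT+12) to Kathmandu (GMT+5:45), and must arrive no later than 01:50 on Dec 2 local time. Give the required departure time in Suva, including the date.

Target arrival in UTC: 01:50 − 5:45 = 20:05 on Dec 1.
Subtract 6 hours and 50 minutes → departure 13:15 UTC on Dec 1.
Suva is UTC+12:00: 13:15 + 12:00 = 01:15 on Dec 2.

01:15 on Dec 2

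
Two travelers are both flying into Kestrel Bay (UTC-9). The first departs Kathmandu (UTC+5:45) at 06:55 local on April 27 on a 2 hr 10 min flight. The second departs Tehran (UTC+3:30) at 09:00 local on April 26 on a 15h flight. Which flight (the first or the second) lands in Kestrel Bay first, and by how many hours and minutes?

the second, by 6 hours 50 minutes

Flight 1 in UTC: 06:55 − 5:45 = 01:10 on Apr 27.
+2 hours 10 minutes → arrive 03:20 UTC on Apr 27.
Flight 2 in UTC: 09:00 − 3:30 = 05:30 on Apr 26.
+15 hours → arrive 20:30 UTC on Apr 26.
Flight 2 lands earlier by 6 hours 50 minutes.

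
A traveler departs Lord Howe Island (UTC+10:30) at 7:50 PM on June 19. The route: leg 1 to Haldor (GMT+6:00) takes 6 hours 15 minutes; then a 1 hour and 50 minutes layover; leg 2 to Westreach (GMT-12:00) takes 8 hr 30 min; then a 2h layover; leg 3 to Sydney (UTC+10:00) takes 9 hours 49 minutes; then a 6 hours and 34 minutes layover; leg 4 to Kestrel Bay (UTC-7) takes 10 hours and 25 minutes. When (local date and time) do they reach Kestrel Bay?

Convert departure to UTC: 7:50 PM − 10:30 = 9:20 AM UTC on Jun 19.
Add 6 hours and 15 minutes leg 1 → 3:35 PM UTC.
Add 1 hour 50 minutes layover in Haldor → 5:25 PM UTC.
Add 8 hours and 30 minutes leg 2 → 1:55 AM UTC (Jun 20).
Add 2 hours layover in Westreach → 3:55 AM UTC.
Add 9 hours and 49 minutes leg 3 → 1:44 PM UTC.
Add 6 hours 34 minutes layover in Sydney → 8:18 PM UTC.
Add 10 hours 25 minutes leg 4 → 6:43 AM UTC (Jun 21).
Kestrel Bay is UTC−7:00, so local arrival = 6:43 AM − 7:00 = 11:43 PM on Jun 20.

11:43 PM on June 20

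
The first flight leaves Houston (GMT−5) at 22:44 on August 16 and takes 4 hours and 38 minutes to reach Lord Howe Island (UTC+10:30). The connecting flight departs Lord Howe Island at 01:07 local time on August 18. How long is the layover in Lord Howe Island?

Convert departure to UTC: 22:44 + 5:00 = 03:44 UTC on Aug 17.
Add 4 hours 38 minutes flight time → 08:22 UTC.
Lord Howe Island is UTC+10:30, so local arrival = 08:22 + 10:30 = 18:52 on Aug 17.
Layover = 01:07 − 18:52 (+1 day) = 6 hours 15 minutes.

6 hours 15 minutes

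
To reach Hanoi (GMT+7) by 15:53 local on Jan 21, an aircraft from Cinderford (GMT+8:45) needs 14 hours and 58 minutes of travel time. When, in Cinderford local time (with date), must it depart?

02:40 on January 21

Target arrival in UTC: 15:53 − 7:00 = 08:53 on Jan 21.
Subtract 14 hours 58 minutes → departure 17:55 UTC on Jan 20.
Cinderford is UTC+8:45: 17:55 + 8:45 = 02:40 on Jan 21.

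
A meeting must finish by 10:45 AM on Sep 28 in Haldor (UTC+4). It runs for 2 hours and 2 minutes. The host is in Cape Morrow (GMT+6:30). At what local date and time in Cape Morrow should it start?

Target end time in UTC: 10:45 AM − 4:00 = 6:45 AM on Sep 28.
Subtract 2 hours 2 minutes → start 4:43 AM UTC on Sep 28.
Cape Morrow is UTC+6:30: 4:43 AM + 6:30 = 11:13 AM on Sep 28.

11:13 AM on September 28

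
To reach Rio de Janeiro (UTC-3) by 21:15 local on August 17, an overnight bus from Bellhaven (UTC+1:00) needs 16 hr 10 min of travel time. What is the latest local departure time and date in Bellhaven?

09:05 on Aug 17

Target arrival in UTC: 21:15 + 3:00 = 00:15 on Aug 18.
Subtract 16 hours and 10 minutes → departure 08:05 UTC on Aug 17.
Bellhaven is UTC+1:00: 08:05 + 1:00 = 09:05 on Aug 17.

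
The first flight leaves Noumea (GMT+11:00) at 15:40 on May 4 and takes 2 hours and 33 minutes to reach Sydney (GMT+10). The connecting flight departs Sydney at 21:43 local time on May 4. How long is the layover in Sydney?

Convert departure to UTC: 15:40 − 11:00 = 04:40 UTC on May 4.
Add 2 hours and 33 minutes flight time → 07:13 UTC.
Sydney is UTC+10:00, so local arrival = 07:13 + 10:00 = 17:13 on May 4.
Layover = 21:43 − 17:13 = 4 hours 30 minutes.

4 hours 30 minutes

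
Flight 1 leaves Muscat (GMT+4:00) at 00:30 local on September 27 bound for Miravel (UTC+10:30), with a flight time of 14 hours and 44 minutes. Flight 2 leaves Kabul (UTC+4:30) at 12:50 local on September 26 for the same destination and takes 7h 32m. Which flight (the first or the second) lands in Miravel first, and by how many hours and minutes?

Flight 1 in UTC: 00:30 − 4:00 = 20:30 on Sep 26.
+14 hours 44 minutes → arrive 11:14 UTC on Sep 27.
Flight 2 in UTC: 12:50 − 4:30 = 08:20 on Sep 26.
+7 hours 32 minutes → arrive 15:52 UTC on Sep 26.
Flight 2 lands earlier by 19 hours 22 minutes.

the second, by 19 hours 22 minutes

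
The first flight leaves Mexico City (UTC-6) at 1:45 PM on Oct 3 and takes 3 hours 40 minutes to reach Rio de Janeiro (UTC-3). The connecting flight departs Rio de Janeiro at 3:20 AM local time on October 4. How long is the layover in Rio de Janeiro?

Convert departure to UTC: 1:45 PM + 6:00 = 7:45 PM UTC on Oct 3.
Add 3 hours and 40 minutes flight time → 11:25 PM UTC.
Rio de Janeiro is UTC−3:00, so local arrival = 11:25 PM − 3:00 = 8:25 PM on Oct 3.
Layover = 3:20 AM − 8:25 PM (+1 day) = 6 hours 55 minutes.

6 hours 55 minutes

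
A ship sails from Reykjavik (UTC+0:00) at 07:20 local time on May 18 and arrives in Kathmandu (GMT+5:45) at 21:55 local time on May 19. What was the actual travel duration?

Departure is already UTC: 07:20 on May 18.
Arrival in UTC: 21:55 − 5:45 = 16:10 on May 19.
Elapsed = 16:10 − 07:20 (+1 day) = 32 hours 50 minutes.

32 hours 50 minutes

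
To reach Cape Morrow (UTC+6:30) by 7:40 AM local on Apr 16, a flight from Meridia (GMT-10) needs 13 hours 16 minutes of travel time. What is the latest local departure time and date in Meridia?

Target arrival in UTC: 7:40 AM − 6:30 = 1:10 AM on Apr 16.
Subtract 13 hours 16 minutes → departure 11:54 AM UTC on Apr 15.
Meridia is UTC−10:00: 11:54 AM − 10:00 = 1:54 AM on Apr 15.

1:54 AM on April 15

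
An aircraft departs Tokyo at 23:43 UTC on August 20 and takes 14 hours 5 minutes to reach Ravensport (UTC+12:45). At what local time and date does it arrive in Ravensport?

Departure is given in UTC: 23:43 on Aug 20.
Add 14 hours 5 minutes → 13:48 UTC (Aug 21).
Ravensport is UTC+12:45: 13:48 + 12:45 = 02:33 on Aug 22.

02:33 on August 22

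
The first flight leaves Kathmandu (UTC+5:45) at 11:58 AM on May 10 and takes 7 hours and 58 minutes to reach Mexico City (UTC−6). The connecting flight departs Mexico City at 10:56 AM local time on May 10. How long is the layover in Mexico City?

2 hours 45 minutes

Convert departure to UTC: 11:58 AM − 5:45 = 6:13 AM UTC on May 10.
Add 7 hours 58 minutes flight time → 2:11 PM UTC.
Mexico City is UTC−6:00, so local arrival = 2:11 PM − 6:00 = 8:11 AM on May 10.
Layover = 10:56 AM − 8:11 AM = 2 hours 45 minutes.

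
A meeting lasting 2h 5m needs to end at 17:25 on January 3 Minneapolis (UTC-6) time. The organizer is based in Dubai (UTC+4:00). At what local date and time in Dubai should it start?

Target end time in UTC: 17:25 + 6:00 = 23:25 on Jan 3.
Subtract 2 hours 5 minutes → start 21:20 UTC on Jan 3.
Dubai is UTC+4:00: 21:20 + 4:00 = 01:20 on Jan 4.

01:20 on January 4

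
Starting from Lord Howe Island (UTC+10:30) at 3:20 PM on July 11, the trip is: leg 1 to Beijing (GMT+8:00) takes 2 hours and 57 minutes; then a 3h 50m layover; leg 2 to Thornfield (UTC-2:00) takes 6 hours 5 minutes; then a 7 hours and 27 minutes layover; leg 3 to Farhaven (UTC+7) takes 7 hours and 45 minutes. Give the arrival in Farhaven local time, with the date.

3:54 PM on July 12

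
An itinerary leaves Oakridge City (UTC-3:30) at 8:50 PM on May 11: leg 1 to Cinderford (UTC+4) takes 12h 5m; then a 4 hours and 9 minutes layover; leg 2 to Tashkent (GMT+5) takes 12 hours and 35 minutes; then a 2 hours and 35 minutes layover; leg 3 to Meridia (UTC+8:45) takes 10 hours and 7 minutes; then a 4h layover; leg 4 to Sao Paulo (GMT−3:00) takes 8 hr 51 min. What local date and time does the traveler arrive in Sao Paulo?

3:42 AM on May 14

Convert departure to UTC: 8:50 PM + 3:30 = 12:20 AM UTC on May 12.
Add 12 hours 5 minutes leg 1 → 12:25 PM UTC.
Add 4 hours 9 minutes layover in Cinderford → 4:34 PM UTC.
Add 12 hours and 35 minutes leg 2 → 5:09 AM UTC (May 13).
Add 2 hours and 35 minutes layover in Tashkent → 7:44 AM UTC.
Add 10 hours 7 minutes leg 3 → 5:51 PM UTC.
Add 4 hours layover in Meridia → 9:51 PM UTC.
Add 8 hours and 51 minutes leg 4 → 6:42 AM UTC (May 14).
Sao Paulo is UTC−3:00, so local arrival = 6:42 AM − 3:00 = 3:42 AM on May 14.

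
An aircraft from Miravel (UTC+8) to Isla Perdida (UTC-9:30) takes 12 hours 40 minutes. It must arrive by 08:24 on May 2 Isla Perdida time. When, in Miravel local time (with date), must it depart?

Target arrival in UTC: 08:24 + 9:30 = 17:54 on May 2.
Subtract 12 hours 40 minutes → departure 05:14 UTC on May 2.
Miravel is UTC+8:00: 05:14 + 8:00 = 13:14 on May 2.

13:14 on May 2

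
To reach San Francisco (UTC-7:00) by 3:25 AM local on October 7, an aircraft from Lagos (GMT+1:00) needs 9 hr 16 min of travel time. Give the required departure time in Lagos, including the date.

2:09 AM on Oct 7

Target arrival in UTC: 3:25 AM + 7:00 = 10:25 AM on Oct 7.
Subtract 9 hours 16 minutes → departure 1:09 AM UTC on Oct 7.
Lagos is UTC+1:00: 1:09 AM + 1:00 = 2:09 AM on Oct 7.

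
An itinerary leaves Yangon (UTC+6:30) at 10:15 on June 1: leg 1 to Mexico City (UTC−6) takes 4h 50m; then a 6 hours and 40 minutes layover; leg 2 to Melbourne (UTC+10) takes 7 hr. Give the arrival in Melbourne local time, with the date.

08:15 on June 2

Convert departure to UTC: 10:15 − 6:30 = 03:45 UTC on Jun 1.
Add 4 hours 50 minutes leg 1 → 08:35 UTC.
Add 6 hours 40 minutes layover in Mexico City → 15:15 UTC.
Add 7 hours leg 2 → 22:15 UTC.
Melbourne is UTC+10:00, so local arrival = 22:15 + 10:00 = 08:15 on Jun 2.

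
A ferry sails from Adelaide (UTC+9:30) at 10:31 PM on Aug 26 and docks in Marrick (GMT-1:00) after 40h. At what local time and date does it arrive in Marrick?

4:01 AM on August 28

Convert departure to UTC: 10:31 PM − 9:30 = 1:01 PM UTC on Aug 26.
Add 40 hours travel time → 5:01 AM UTC (Aug 28).
Marrick is UTC−1:00, so local arrival = 5:01 AM − 1:00 = 4:01 AM on Aug 28.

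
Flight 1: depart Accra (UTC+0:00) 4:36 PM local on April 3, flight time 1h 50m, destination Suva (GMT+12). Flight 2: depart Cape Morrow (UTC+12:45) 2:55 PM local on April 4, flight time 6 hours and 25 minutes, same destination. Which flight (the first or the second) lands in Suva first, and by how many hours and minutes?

the first, by 14 hours 9 minutes

Flight 1 departs at 4:36 PM UTC (Apr 3).
+1 hour and 50 minutes → arrive 6:26 PM UTC on Apr 3.
Flight 2 in UTC: 2:55 PM − 12:45 = 2:10 AM on Apr 4.
+6 hours and 25 minutes → arrive 8:35 AM UTC on Apr 4.
Flight 1 lands earlier by 14 hours 9 minutes.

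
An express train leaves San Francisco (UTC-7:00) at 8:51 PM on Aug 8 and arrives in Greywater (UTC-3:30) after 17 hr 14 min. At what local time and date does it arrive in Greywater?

Convert departure to UTC: 8:51 PM + 7:00 = 3:51 AM UTC on Aug 9.
Add 17 hours 14 minutes travel time → 9:05 PM UTC.
Greywater is UTC−3:30, so local arrival = 9:05 PM − 3:30 = 5:35 PM on Aug 9.

5:35 PM on Aug 9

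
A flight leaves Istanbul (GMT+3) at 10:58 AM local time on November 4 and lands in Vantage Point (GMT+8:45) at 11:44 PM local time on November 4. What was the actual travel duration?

Vantage Point is 5:45 ahead of Istanbul.
Clock-face elapsed time (ignoring zones) is 12 hours 46 minutes.
Actual elapsed = 12 hours 46 minutes − 5:45 = 7 hours 1 minute.

7 hours 1 minute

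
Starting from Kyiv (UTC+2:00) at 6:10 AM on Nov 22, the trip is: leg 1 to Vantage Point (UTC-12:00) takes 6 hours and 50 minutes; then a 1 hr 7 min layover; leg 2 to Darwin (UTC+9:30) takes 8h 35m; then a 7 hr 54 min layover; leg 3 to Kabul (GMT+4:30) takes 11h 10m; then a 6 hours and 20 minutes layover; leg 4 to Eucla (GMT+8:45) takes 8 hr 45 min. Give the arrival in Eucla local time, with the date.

Convert departure to UTC: 6:10 AM − 2:00 = 4:10 AM UTC on Nov 22.
Add 6 hours 50 minutes leg 1 → 11:00 AM UTC.
Add 1 hour 7 minutes layover in Vantage Point → 12:07 PM UTC.
Add 8 hours and 35 minutes leg 2 → 8:42 PM UTC.
Add 7 hours and 54 minutes layover in Darwin → 4:36 AM UTC (Nov 23).
Add 11 hours and 10 minutes leg 3 → 3:46 PM UTC.
Add 6 hours and 20 minutes layover in Kabul → 10:06 PM UTC.
Add 8 hours and 45 minutes leg 4 → 6:51 AM UTC (Nov 24).
Eucla is UTC+8:45, so local arrival = 6:51 AM + 8:45 = 3:36 PM on Nov 24.

3:36 PM on November 24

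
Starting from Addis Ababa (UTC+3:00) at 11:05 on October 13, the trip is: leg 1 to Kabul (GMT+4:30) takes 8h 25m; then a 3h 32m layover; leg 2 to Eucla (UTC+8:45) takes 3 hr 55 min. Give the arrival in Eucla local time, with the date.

Convert departure to UTC: 11:05 − 3:00 = 08:05 UTC on Oct 13.
Add 8 hours 25 minutes leg 1 → 16:30 UTC.
Add 3 hours and 32 minutes layover in Kabul → 20:02 UTC.
Add 3 hours and 55 minutes leg 2 → 23:57 UTC.
Eucla is UTC+8:45, so local arrival = 23:57 + 8:45 = 08:42 on Oct 14.

08:42 on October 14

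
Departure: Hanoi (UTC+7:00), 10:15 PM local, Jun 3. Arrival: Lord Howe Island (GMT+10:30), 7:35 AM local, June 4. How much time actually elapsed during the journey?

5 hours 50 minutes

Departure in UTC: 10:15 PM − 7:00 = 3:15 PM on Jun 3.
Arrival in UTC: 7:35 AM − 10:30 = 9:05 PM on Jun 3.
Elapsed = 9:05 PM − 3:15 PM = 5 hours 50 minutes.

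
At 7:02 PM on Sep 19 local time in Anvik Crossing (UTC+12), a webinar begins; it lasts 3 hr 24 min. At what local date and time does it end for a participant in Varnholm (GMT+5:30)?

3:56 PM on September 19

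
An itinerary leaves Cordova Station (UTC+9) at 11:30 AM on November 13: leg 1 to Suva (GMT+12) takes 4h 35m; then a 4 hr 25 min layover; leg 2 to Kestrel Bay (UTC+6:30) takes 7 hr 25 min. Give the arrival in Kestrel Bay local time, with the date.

Convert departure to UTC: 11:30 AM − 9:00 = 2:30 AM UTC on Nov 13.
Add 4 hours and 35 minutes leg 1 → 7:05 AM UTC.
Add 4 hours 25 minutes layover in Suva → 11:30 AM UTC.
Add 7 hours and 25 minutes leg 2 → 6:55 PM UTC.
Kestrel Bay is UTC+6:30, so local arrival = 6:55 PM + 6:30 = 1:25 AM on Nov 14.

1:25 AM on November 14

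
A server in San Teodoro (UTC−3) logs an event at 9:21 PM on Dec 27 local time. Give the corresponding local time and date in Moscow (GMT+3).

3:21 AM on December 28

In UTC: 9:21 PM + 3:00 = 12:21 AM on Dec 28.
Moscow is UTC+3:00: 12:21 AM + 3:00 = 3:21 AM on Dec 28.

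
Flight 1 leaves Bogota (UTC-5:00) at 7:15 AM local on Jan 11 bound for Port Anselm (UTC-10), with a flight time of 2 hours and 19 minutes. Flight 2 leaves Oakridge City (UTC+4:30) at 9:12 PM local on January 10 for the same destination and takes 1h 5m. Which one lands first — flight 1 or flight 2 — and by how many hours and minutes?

the second, by 20 hours 47 minutes

Flight 1 in UTC: 7:15 AM + 5:00 = 12:15 PM on Jan 11.
+2 hours and 19 minutes → arrive 2:34 PM UTC on Jan 11.
Flight 2 in UTC: 9:12 PM − 4:30 = 4:42 PM on Jan 10.
+1 hour and 5 minutes → arrive 5:47 PM UTC on Jan 10.
Flight 2 lands earlier by 20 hours 47 minutes.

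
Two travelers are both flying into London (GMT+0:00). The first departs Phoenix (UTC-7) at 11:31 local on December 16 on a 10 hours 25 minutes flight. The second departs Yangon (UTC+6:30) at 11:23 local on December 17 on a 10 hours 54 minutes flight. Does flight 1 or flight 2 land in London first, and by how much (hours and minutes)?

Flight 1 in UTC: 11:31 + 7:00 = 18:31 on Dec 16.
+10 hours 25 minutes → arrive 04:56 UTC on Dec 17.
Flight 2 in UTC: 11:23 − 6:30 = 04:53 on Dec 17.
+10 hours and 54 minutes → arrive 15:47 UTC on Dec 17.
Flight 1 lands earlier by 10 hours 51 minutes.

the first, by 10 hours 51 minutes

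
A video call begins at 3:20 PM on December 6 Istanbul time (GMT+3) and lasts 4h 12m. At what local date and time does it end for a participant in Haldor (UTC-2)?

2:32 PM on Dec 6

Haldor is 5:00 behind Istanbul.
After 4 hours and 12 minutes it is 7:32 PM in Istanbul.
Shift by the zone difference: 7:32 PM − 5:00 = 2:32 PM on Dec 6 in Haldor.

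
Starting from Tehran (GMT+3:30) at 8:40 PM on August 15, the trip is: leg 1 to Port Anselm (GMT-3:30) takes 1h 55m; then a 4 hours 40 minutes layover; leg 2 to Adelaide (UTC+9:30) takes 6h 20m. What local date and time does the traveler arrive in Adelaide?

3:35 PM on August 16

Convert departure to UTC: 8:40 PM − 3:30 = 5:10 PM UTC on Aug 15.
Add 1 hour 55 minutes leg 1 → 7:05 PM UTC.
Add 4 hours 40 minutes layover in Port Anselm → 11:45 PM UTC.
Add 6 hours 20 minutes leg 2 → 6:05 AM UTC (Aug 16).
Adelaide is UTC+9:30, so local arrival = 6:05 AM + 9:30 = 3:35 PM on Aug 16.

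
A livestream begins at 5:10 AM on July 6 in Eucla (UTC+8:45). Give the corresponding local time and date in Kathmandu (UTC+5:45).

In UTC: 5:10 AM − 8:45 = 8:25 PM on Jul 5.
Kathmandu is UTC+5:45: 8:25 PM + 5:45 = 2:10 AM on Jul 6.

2:10 AM on July 6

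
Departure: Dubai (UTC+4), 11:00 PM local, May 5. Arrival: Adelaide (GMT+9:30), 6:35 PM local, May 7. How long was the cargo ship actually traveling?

38 hours 5 minutes

Adelaide is 5:30 ahead of Dubai.
Clock-face elapsed time (ignoring zones) is 43 hours 35 minutes.
Actual elapsed = 43 hours 35 minutes − 5:30 = 38 hours 5 minutes.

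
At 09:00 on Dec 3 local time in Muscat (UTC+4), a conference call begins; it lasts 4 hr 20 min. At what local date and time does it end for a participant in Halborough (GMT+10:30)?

19:50 on December 3

Convert start to UTC: 09:00 − 4:00 = 05:00 UTC on Dec 3.
Add 4 hours and 20 minutes duration → 09:20 UTC.
Halborough is UTC+10:30, so local end time = 09:20 + 10:30 = 19:50 on Dec 3.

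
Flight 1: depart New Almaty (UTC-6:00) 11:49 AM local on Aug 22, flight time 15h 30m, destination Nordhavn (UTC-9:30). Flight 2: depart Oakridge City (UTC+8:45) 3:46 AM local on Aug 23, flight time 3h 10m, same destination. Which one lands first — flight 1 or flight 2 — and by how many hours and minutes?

the second, by 11 hours 8 minutes

Flight 1 in UTC: 11:49 AM + 6:00 = 5:49 PM on Aug 22.
+15 hours and 30 minutes → arrive 9:19 AM UTC on Aug 23.
Flight 2 in UTC: 3:46 AM − 8:45 = 7:01 PM on Aug 22.
+3 hours 10 minutes → arrive 10:11 PM UTC on Aug 22.
Flight 2 lands earlier by 11 hours 8 minutes.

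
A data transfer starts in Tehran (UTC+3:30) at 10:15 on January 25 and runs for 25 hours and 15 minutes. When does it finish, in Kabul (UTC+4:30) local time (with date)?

Convert start to UTC: 10:15 − 3:30 = 06:45 UTC on Jan 25.
Add 25 hours and 15 minutes duration → 08:00 UTC (Jan 26).
Kabul is UTC+4:30, so local end time = 08:00 + 4:30 = 12:30 on Jan 26.

12:30 on January 26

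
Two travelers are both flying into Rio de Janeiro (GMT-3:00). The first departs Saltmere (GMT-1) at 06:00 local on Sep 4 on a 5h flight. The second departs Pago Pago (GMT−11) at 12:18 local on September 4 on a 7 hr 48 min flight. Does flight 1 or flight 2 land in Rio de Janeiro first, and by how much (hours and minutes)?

the first, by 19 hours 6 minutes

Flight 1 in UTC: 06:00 + 1:00 = 07:00 on Sep 4.
+5 hours → arrive 12:00 UTC on Sep 4.
Flight 2 in UTC: 12:18 + 11:00 = 23:18 on Sep 4.
+7 hours and 48 minutes → arrive 07:06 UTC on Sep 5.
Flight 1 lands earlier by 19 hours 6 minutes.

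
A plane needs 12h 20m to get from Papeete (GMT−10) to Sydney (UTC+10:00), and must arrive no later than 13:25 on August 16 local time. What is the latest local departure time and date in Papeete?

05:05 on Aug 15

Target arrival in UTC: 13:25 − 10:00 = 03:25 on Aug 16.
Subtract 12 hours 20 minutes → departure 15:05 UTC on Aug 15.
Papeete is UTC−10:00: 15:05 − 10:00 = 05:05 on Aug 15.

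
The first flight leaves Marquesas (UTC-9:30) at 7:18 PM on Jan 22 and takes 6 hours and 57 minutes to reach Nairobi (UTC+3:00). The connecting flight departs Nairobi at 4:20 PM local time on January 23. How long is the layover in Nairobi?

1 hour 35 minutes

Convert departure to UTC: 7:18 PM + 9:30 = 4:48 AM UTC on Jan 23.
Add 6 hours 57 minutes flight time → 11:45 AM UTC.
Nairobi is UTC+3:00, so local arrival = 11:45 AM + 3:00 = 2:45 PM on Jan 23.
Layover = 4:20 PM − 2:45 PM = 1 hour 35 minutes.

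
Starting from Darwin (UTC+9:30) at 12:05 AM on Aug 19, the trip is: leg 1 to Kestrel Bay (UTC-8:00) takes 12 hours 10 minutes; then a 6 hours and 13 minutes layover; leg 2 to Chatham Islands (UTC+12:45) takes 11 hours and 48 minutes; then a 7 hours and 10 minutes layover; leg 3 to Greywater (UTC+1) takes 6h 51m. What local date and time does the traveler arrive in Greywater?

Convert departure to UTC: 12:05 AM − 9:30 = 2:35 PM UTC on Aug 18.
Add 12 hours 10 minutes leg 1 → 2:45 AM UTC (Aug 19).
Add 6 hours 13 minutes layover in Kestrel Bay → 8:58 AM UTC.
Add 11 hours and 48 minutes leg 2 → 8:46 PM UTC.
Add 7 hours 10 minutes layover in Chatham Islands → 3:56 AM UTC (Aug 20).
Add 6 hours and 51 minutes leg 3 → 10:47 AM UTC.
Greywater is UTC+1:00, so local arrival = 10:47 AM + 1:00 = 11:47 AM on Aug 20.

11:47 AM on August 20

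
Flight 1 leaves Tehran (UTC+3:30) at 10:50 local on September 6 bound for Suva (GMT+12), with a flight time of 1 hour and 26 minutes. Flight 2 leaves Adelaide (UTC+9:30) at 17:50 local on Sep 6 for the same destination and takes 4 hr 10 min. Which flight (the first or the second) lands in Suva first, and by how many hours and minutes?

the first, by 3 hours 44 minutes

Flight 1 in UTC: 10:50 − 3:30 = 07:20 on Sep 6.
+1 hour and 26 minutes → arrive 08:46 UTC on Sep 6.
Flight 2 in UTC: 17:50 − 9:30 = 08:20 on Sep 6.
+4 hours and 10 minutes → arrive 12:30 UTC on Sep 6.
Flight 1 lands earlier by 3 hours 44 minutes.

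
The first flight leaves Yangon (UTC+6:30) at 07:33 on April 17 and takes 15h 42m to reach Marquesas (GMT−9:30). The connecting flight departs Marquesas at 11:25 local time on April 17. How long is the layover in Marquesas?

4 hours 10 minutes

Convert departure to UTC: 07:33 − 6:30 = 01:03 UTC on Apr 17.
Add 15 hours and 42 minutes flight time → 16:45 UTC.
Marquesas is UTC−9:30, so local arrival = 16:45 − 9:30 = 07:15 on Apr 17.
Layover = 11:25 − 07:15 = 4 hours 10 minutes.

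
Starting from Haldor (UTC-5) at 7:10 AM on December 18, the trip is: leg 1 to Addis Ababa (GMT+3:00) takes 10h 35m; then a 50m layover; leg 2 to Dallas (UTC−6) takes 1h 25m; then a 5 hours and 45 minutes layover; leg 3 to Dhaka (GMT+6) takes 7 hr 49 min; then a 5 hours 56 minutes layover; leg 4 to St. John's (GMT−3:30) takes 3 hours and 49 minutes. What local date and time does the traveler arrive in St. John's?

Convert departure to UTC: 7:10 AM + 5:00 = 12:10 PM UTC on Dec 18.
Add 10 hours 35 minutes leg 1 → 10:45 PM UTC.
Add 50 minutes layover in Addis Ababa → 11:35 PM UTC.
Add 1 hour and 25 minutes leg 2 → 1:00 AM UTC (Dec 19).
Add 5 hours 45 minutes layover in Dallas → 6:45 AM UTC.
Add 7 hours 49 minutes leg 3 → 2:34 PM UTC.
Add 5 hours and 56 minutes layover in Dhaka → 8:30 PM UTC.
Add 3 hours 49 minutes leg 4 → 12:19 AM UTC (Dec 20).
St. John's is UTC−3:30, so local arrival = 12:19 AM − 3:30 = 8:49 PM on Dec 19.

8:49 PM on December 19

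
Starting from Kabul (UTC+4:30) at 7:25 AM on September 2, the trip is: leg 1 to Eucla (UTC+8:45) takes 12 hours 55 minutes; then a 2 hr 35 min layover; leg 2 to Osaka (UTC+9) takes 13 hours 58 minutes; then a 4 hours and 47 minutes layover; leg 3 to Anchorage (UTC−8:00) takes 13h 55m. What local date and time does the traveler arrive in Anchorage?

Convert departure to UTC: 7:25 AM − 4:30 = 2:55 AM UTC on Sep 2.
Add 12 hours and 55 minutes leg 1 → 3:50 PM UTC.
Add 2 hours 35 minutes layover in Eucla → 6:25 PM UTC.
Add 13 hours and 58 minutes leg 2 → 8:23 AM UTC (Sep 3).
Add 4 hours 47 minutes layover in Osaka → 1:10 PM UTC.
Add 13 hours and 55 minutes leg 3 → 3:05 AM UTC (Sep 4).
Anchorage is UTC−8:00, so local arrival = 3:05 AM − 8:00 = 7:05 PM on Sep 3.

7:05 PM on Sep 3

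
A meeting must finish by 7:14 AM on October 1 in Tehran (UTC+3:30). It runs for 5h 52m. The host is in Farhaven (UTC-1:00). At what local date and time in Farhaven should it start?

8:52 PM on September 30

Target end time in UTC: 7:14 AM − 3:30 = 3:44 AM on Oct 1.
Subtract 5 hours 52 minutes → start 9:52 PM UTC on Sep 30.
Farhaven is UTC−1:00: 9:52 PM − 1:00 = 8:52 PM on Sep 30.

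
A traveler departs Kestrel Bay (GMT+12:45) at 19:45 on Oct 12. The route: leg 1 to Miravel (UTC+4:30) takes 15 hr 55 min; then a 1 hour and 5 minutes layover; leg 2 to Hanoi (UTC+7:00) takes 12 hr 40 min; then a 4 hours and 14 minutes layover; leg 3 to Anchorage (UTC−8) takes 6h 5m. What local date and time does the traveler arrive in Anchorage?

Convert departure to UTC: 19:45 − 12:45 = 07:00 UTC on Oct 12.
Add 15 hours 55 minutes leg 1 → 22:55 UTC.
Add 1 hour 5 minutes layover in Miravel → 00:00 UTC (Oct 13).
Add 12 hours and 40 minutes leg 2 → 12:40 UTC.
Add 4 hours 14 minutes layover in Hanoi → 16:54 UTC.
Add 6 hours 5 minutes leg 3 → 22:59 UTC.
Anchorage is UTC−8:00, so local arrival = 22:59 − 8:00 = 14:59 on Oct 13.

14:59 on Oct 13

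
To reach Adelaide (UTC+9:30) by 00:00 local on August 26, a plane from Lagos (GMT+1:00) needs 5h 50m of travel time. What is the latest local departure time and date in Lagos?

Target arrival in UTC: 00:00 − 9:30 = 14:30 on Aug 25.
Subtract 5 hours 50 minutes → departure 08:40 UTC on Aug 25.
Lagos is UTC+1:00: 08:40 + 1:00 = 09:40 on Aug 25.

09:40 on Aug 25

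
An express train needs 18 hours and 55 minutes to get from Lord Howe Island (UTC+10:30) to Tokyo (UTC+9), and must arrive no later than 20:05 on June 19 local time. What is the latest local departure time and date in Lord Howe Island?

02:40 on Jun 19

Target arrival in UTC: 20:05 − 9:00 = 11:05 on Jun 19.
Subtract 18 hours 55 minutes → departure 16:10 UTC on Jun 18.
Lord Howe Island is UTC+10:30: 16:10 + 10:30 = 02:40 on Jun 19.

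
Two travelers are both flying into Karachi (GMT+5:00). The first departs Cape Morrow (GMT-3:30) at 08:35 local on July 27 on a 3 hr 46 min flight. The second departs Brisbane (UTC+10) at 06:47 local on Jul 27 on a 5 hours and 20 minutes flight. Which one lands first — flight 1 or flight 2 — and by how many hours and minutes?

the second, by 13 hours 44 minutes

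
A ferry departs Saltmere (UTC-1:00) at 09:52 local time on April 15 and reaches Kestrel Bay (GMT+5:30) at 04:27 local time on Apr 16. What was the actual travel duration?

12 hours 5 minutes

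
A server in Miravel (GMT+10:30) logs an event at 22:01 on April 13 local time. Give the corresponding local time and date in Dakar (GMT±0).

11:31 on Apr 13

In UTC: 22:01 − 10:30 = 11:31 on Apr 13.
Dakar is UTC+0, so it is 11:31 on Apr 13.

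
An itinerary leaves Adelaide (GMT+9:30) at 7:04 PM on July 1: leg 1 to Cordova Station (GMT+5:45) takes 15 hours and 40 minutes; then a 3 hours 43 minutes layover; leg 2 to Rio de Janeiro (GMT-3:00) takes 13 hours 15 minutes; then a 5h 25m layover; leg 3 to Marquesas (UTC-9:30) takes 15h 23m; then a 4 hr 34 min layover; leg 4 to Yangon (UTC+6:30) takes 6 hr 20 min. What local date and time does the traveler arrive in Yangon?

8:24 AM on Jul 4

Convert departure to UTC: 7:04 PM − 9:30 = 9:34 AM UTC on Jul 1.
Add 15 hours 40 minutes leg 1 → 1:14 AM UTC (Jul 2).
Add 3 hours 43 minutes layover in Cordova Station → 4:57 AM UTC.
Add 13 hours 15 minutes leg 2 → 6:12 PM UTC.
Add 5 hours and 25 minutes layover in Rio de Janeiro → 11:37 PM UTC.
Add 15 hours and 23 minutes leg 3 → 3:00 PM UTC (Jul 3).
Add 4 hours 34 minutes layover in Marquesas → 7:34 PM UTC.
Add 6 hours 20 minutes leg 4 → 1:54 AM UTC (Jul 4).
Yangon is UTC+6:30, so local arrival = 1:54 AM + 6:30 = 8:24 AM on Jul 4.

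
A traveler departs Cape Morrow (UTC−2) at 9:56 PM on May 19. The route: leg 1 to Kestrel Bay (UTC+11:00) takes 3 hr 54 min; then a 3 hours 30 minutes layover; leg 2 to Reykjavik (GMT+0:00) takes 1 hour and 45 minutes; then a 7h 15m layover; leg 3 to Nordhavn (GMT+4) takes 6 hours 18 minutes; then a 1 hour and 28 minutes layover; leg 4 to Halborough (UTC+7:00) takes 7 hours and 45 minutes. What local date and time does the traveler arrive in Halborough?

2:51 PM on May 21

Convert departure to UTC: 9:56 PM + 2:00 = 11:56 PM UTC on May 19.
Add 3 hours and 54 minutes leg 1 → 3:50 AM UTC (May 20).
Add 3 hours 30 minutes layover in Kestrel Bay → 7:20 AM UTC.
Add 1 hour and 45 minutes leg 2 → 9:05 AM UTC.
Add 7 hours 15 minutes layover in Reykjavik → 4:20 PM UTC.
Add 6 hours 18 minutes leg 3 → 10:38 PM UTC.
Add 1 hour and 28 minutes layover in Nordhavn → 12:06 AM UTC (May 21).
Add 7 hours 45 minutes leg 4 → 7:51 AM UTC.
Halborough is UTC+7:00, so local arrival = 7:51 AM + 7:00 = 2:51 PM on May 21.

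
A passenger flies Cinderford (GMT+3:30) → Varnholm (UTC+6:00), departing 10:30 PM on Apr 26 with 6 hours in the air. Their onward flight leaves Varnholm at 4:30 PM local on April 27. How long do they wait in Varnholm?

9 hours 30 minutes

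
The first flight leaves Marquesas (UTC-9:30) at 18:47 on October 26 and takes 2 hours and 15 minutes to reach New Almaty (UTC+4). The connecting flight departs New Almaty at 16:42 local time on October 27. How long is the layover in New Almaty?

Convert departure to UTC: 18:47 + 9:30 = 04:17 UTC on Oct 27.
Add 2 hours 15 minutes flight time → 06:32 UTC.
New Almaty is UTC+4:00, so local arrival = 06:32 + 4:00 = 10:32 on Oct 27.
Layover = 16:42 − 10:32 = 6 hours 10 minutes.

6 hours 10 minutes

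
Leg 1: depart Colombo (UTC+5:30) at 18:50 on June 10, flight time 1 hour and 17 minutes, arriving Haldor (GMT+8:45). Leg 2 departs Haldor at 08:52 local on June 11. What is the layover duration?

Convert departure to UTC: 18:50 − 5:30 = 13:20 UTC on Jun 10.
Add 1 hour and 17 minutes flight time → 14:37 UTC.
Haldor is UTC+8:45, so local arrival = 14:37 + 8:45 = 23:22 on Jun 10.
Layover = 08:52 − 23:22 (+1 day) = 9 hours 30 minutes.

9 hours 30 minutes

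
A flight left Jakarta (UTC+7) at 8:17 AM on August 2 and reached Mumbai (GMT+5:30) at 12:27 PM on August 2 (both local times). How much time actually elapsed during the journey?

Departure in UTC: 8:17 AM − 7:00 = 1:17 AM on Aug 2.
Arrival in UTC: 12:27 PM − 5:30 = 6:57 AM on Aug 2.
Elapsed = 6:57 AM − 1:17 AM = 5 hours 40 minutes.

5 hours 40 minutes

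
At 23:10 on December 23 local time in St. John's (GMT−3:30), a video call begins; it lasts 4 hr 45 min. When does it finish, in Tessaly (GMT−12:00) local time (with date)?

Convert start to UTC: 23:10 + 3:30 = 02:40 UTC on Dec 24.
Add 4 hours and 45 minutes duration → 07:25 UTC.
Tessaly is UTC−12:00, so local end time = 07:25 − 12:00 = 19:25 on Dec 23.

19:25 on December 23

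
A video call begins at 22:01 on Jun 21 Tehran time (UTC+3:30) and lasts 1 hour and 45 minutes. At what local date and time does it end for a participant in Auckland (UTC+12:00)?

Convert start to UTC: 22:01 − 3:30 = 18:31 UTC on Jun 21.
Add 1 hour and 45 minutes duration → 20:16 UTC.
Auckland is UTC+12:00, so local end time = 20:16 + 12:00 = 08:16 on Jun 22.

08:16 on June 22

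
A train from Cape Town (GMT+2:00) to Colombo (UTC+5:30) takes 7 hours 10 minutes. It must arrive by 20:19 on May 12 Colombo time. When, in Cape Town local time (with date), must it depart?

Target arrival in UTC: 20:19 − 5:30 = 14:49 on May 12.
Subtract 7 hours 10 minutes → departure 07:39 UTC on May 12.
Cape Town is UTC+2:00: 07:39 + 2:00 = 09:39 on May 12.

09:39 on May 12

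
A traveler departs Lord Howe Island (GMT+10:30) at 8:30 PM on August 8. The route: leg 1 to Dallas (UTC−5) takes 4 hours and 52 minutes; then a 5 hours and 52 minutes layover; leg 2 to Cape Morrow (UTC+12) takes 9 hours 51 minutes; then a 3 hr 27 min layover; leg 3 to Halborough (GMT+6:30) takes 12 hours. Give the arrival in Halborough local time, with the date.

4:32 AM on August 10

Convert departure to UTC: 8:30 PM − 10:30 = 10:00 AM UTC on Aug 8.
Add 4 hours 52 minutes leg 1 → 2:52 PM UTC.
Add 5 hours 52 minutes layover in Dallas → 8:44 PM UTC.
Add 9 hours and 51 minutes leg 2 → 6:35 AM UTC (Aug 9).
Add 3 hours and 27 minutes layover in Cape Morrow → 10:02 AM UTC.
Add 12 hours leg 3 → 10:02 PM UTC.
Halborough is UTC+6:30, so local arrival = 10:02 PM + 6:30 = 4:32 AM on Aug 10.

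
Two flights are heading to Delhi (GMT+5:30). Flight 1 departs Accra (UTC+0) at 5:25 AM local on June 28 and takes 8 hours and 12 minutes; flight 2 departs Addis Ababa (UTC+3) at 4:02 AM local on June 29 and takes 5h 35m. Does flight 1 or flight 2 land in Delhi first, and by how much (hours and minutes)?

Flight 1 departs at 5:25 AM UTC (Jun 28).
+8 hours and 12 minutes → arrive 1:37 PM UTC on Jun 28.
Flight 2 in UTC: 4:02 AM − 3:00 = 1:02 AM on Jun 29.
+5 hours 35 minutes → arrive 6:37 AM UTC on Jun 29.
Flight 1 lands earlier by 17 hours.

the first, by 17 hours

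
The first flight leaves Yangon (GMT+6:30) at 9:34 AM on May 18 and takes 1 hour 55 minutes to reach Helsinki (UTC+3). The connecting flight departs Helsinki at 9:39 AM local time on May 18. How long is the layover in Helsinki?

1 hour 40 minutes

Convert departure to UTC: 9:34 AM − 6:30 = 3:04 AM UTC on May 18.
Add 1 hour 55 minutes flight time → 4:59 AM UTC.
Helsinki is UTC+3:00, so local arrival = 4:59 AM + 3:00 = 7:59 AM on May 18.
Layover = 9:39 AM − 7:59 AM = 1 hour 40 minutes.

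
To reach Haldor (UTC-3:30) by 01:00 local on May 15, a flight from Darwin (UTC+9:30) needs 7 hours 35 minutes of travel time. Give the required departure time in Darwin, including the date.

06:25 on May 15

Target arrival in UTC: 01:00 + 3:30 = 04:30 on May 15.
Subtract 7 hours 35 minutes → departure 20:55 UTC on May 14.
Darwin is UTC+9:30: 20:55 + 9:30 = 06:25 on May 15.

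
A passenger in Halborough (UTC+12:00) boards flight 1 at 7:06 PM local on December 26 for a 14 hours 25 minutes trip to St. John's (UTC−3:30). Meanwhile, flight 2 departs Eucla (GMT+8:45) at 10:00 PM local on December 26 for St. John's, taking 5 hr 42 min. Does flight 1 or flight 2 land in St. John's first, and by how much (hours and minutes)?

the second, by 2 hours 34 minutes

Flight 1 in UTC: 7:06 PM − 12:00 = 7:06 AM on Dec 26.
+14 hours and 25 minutes → arrive 9:31 PM UTC on Dec 26.
Flight 2 in UTC: 10:00 PM − 8:45 = 1:15 PM on Dec 26.
+5 hours and 42 minutes → arrive 6:57 PM UTC on Dec 26.
Flight 2 lands earlier by 2 hours 34 minutes.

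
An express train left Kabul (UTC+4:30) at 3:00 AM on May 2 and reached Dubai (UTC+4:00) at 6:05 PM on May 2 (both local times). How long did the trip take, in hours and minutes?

15 hours 35 minutes

Dubai is 0:30 behind Kabul.
Clock-face elapsed time (ignoring zones) is 15 hours 5 minutes.
Actual elapsed = 15 hours 5 minutes + 0:30 = 15 hours 35 minutes.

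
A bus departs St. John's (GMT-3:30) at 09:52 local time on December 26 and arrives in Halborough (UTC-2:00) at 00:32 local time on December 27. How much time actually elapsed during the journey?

13 hours 10 minutes

Departure in UTC: 09:52 + 3:30 = 13:22 on Dec 26.
Arrival in UTC: 00:32 + 2:00 = 02:32 on Dec 27.
Elapsed = 02:32 − 13:22 (+1 day) = 13 hours 10 minutes.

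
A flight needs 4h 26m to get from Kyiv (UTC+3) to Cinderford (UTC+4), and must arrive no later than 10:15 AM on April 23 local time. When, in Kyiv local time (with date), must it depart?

Target arrival in UTC: 10:15 AM − 4:00 = 6:15 AM on Apr 23.
Subtract 4 hours and 26 minutes → departure 1:49 AM UTC on Apr 23.
Kyiv is UTC+3:00: 1:49 AM + 3:00 = 4:49 AM on Apr 23.

4:49 AM on April 23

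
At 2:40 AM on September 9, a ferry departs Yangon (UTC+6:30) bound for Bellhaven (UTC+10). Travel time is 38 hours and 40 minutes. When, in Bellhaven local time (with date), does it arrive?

Convert departure to UTC: 2:40 AM − 6:30 = 8:10 PM UTC on Sep 8.
Add 38 hours 40 minutes travel time → 10:50 AM UTC (Sep 10).
Bellhaven is UTC+10:00, so local arrival = 10:50 AM + 10:00 = 8:50 PM on Sep 10.

8:50 PM on September 10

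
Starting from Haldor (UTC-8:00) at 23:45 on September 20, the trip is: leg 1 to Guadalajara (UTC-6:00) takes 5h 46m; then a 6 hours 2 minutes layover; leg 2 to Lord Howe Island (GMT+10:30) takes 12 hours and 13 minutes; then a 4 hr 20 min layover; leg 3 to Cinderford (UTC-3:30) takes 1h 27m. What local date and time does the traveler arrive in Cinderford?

Convert departure to UTC: 23:45 + 8:00 = 07:45 UTC on Sep 21.
Add 5 hours and 46 minutes leg 1 → 13:31 UTC.
Add 6 hours 2 minutes layover in Guadalajara → 19:33 UTC.
Add 12 hours and 13 minutes leg 2 → 07:46 UTC (Sep 22).
Add 4 hours 20 minutes layover in Lord Howe Island → 12:06 UTC.
Add 1 hour 27 minutes leg 3 → 13:33 UTC.
Cinderford is UTC−3:30, so local arrival = 13:33 − 3:30 = 10:03 on Sep 22.

10:03 on Sep 22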